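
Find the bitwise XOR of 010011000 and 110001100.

XOR: 1 when bits differ
  010011000
^ 110001100
-----------
  100010100
Decimal: 152 ^ 396 = 276



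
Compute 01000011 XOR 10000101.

XOR: 1 when bits differ
  01000011
^ 10000101
----------
  11000110
Decimal: 67 ^ 133 = 198



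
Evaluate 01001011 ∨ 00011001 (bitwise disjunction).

OR: 1 when either bit is 1
  01001011
| 00011001
----------
  01011011
Decimal: 75 | 25 = 91



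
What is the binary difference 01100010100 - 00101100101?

Method 1 - Direct subtraction (column by column from the right: bit − bit − borrow-in; if negative, add 2 and borrow 1 from the next column):
borrow: 01111011110
        01100010100
-       00101100101
-------------------
        00110101111

Method 2 - Add two's complement:
Two's complement of 00101100101: invert → 11010011010, add 1 → 11010011011
  01100010100
+ 11010011011
-------------
 100110101111  (end carry out of the top bit = 1)
Discarding the end carry: 00110101111
Decimal check:
  01100010100 = 512 + 256 + 16 + 4 = 788
  00101100101 = 256 + 64 + 32 + 4 + 1 = 357
  788 - 357 = 431, and 00110101111 = 256 + 128 + 32 + 8 + 4 + 2 + 1 = 431 ✓



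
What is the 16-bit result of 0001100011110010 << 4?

Original: 0001100011110010 (decimal 6386)
Shift left by 4 positions
Append 4 zeros on the right and drop the 4 high bits that overflow the 16-bit width
Result: 1000111100100000 (decimal 36640)
Equivalent: 6386 << 4 = 6386 × 2^4 = 102176, truncated to 16 bits = 36640



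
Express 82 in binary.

Using repeated division by 2:
82 ÷ 2 = 41 remainder 0
41 ÷ 2 = 20 remainder 1
20 ÷ 2 = 10 remainder 0
10 ÷ 2 = 5 remainder 0
5 ÷ 2 = 2 remainder 1
2 ÷ 2 = 1 remainder 0
1 ÷ 2 = 0 remainder 1
Reading remainders bottom to top: 1010010



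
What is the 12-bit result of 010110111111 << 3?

Original: 010110111111 (decimal 1471)
Shift left by 3 positions
Append 3 zeros on the right and drop the 3 high bits that overflow the 12-bit width
Result: 110111111000 (decimal 3576)
Equivalent: 1471 << 3 = 1471 × 2^3 = 11768, truncated to 12 bits = 3576



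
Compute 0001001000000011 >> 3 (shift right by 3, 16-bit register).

Original: 0001001000000011 (decimal 4611)
Shift right by 3 positions
Drop the 3 low bits; fill with zeros on the left
Result: 0000001001000000 (decimal 576)
Equivalent: 4611 >> 3 = 4611 ÷ 2^3 = 576



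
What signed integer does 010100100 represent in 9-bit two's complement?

Binary: 010100100
Sign bit: 0 (non-negative)
Read directly as an unsigned value:
010100100 = 128 + 32 + 4 = 164
Value: 164



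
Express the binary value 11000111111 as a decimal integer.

Sum of powers of 2 for each 1-bit:
2^0 + 2^1 + 2^2 + 2^3 + 2^4 + 2^5 + 2^9 + 2^10
= 1 + 2 + 4 + 8 + 16 + 32 + 512 + 1024
= 1599



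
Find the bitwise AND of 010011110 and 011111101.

AND: 1 only when both bits are 1
  010011110
& 011111101
-----------
  010011100
Decimal: 158 & 253 = 156



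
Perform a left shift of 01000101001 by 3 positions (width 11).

Original: 01000101001 (decimal 553)
Shift left by 3 positions
Append 3 zeros on the right and drop the 3 high bits that overflow the 11-bit width
Result: 00101001000 (decimal 328)
Equivalent: 553 << 3 = 553 × 2^3 = 4424, truncated to 11 bits = 328



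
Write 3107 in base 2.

Using repeated division by 2:
3107 ÷ 2 = 1553 remainder 1
1553 ÷ 2 = 776 remainder 1
776 ÷ 2 = 388 remainder 0
388 ÷ 2 = 194 remainder 0
194 ÷ 2 = 97 remainder 0
97 ÷ 2 = 48 remainder 1
48 ÷ 2 = 24 remainder 0
24 ÷ 2 = 12 remainder 0
12 ÷ 2 = 6 remainder 0
6 ÷ 2 = 3 remainder 0
3 ÷ 2 = 1 remainder 1
1 ÷ 2 = 0 remainder 1
Reading remainders bottom to top: 110000100011



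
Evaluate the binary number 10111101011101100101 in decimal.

Sum of powers of 2 for each 1-bit:
2^0 + 2^2 + 2^5 + 2^6 + 2^8 + 2^9 + 2^10 + 2^12 + 2^14 + 2^15 + 2^16 + 2^17 + 2^19
= 1 + 4 + 32 + 64 + 256 + 512 + 1024 + 4096 + 16384 + 32768 + 65536 + 131072 + 524288
= 776037



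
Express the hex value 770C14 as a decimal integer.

Expand by place value (powers of 16):
Digit values: C = 12
770C14 = 7 × 16^5 + 7 × 16^4 + 0 × 16^3 + 12 × 16^2 + 1 × 16^1 + 4 × 16^0
= 7 × 1048576 + 7 × 65536 + 0 × 4096 + 12 × 256 + 1 × 16 + 4 × 1
= 7340032 + 458752 + 0 + 3072 + 16 + 4
= 7801876



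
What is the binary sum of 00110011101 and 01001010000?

Add column by column from the right: bit + bit + carry-in; write the sum mod 2, carry 1 when the sum is 2 or 3.
carry:  00000100000
        00110011101
+       01001010000
-------------------
       001111101101
(the carry out of the leftmost column, 0, becomes the leading bit)
Decimal check:
  00110011101 = 256 + 128 + 16 + 8 + 4 + 1 = 413
  01001010000 = 512 + 64 + 16 = 592
  413 + 592 = 1005, and 001111101101 = 512 + 256 + 128 + 64 + 32 + 8 + 4 + 1 = 1005 ✓



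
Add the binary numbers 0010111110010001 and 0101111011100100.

Add column by column from the right: bit + bit + carry-in; write the sum mod 2, carry 1 when the sum is 2 or 3.
carry:  1111111100000000
        0010111110010001
+       0101111011100100
------------------------
       01000111001110101
(the carry out of the leftmost column, 0, becomes the leading bit)
Decimal check:
  0010111110010001 = 8192 + 2048 + 1024 + 512 + 256 + 128 + 16 + 1 = 12177
  0101111011100100 = 16384 + 4096 + 2048 + 1024 + 512 + 128 + 64 + 32 + 4 = 24292
  12177 + 24292 = 36469, and 01000111001110101 = 32768 + 2048 + 1024 + 512 + 64 + 32 + 16 + 4 + 1 = 36469 ✓



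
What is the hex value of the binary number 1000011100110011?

Group into 4-bit nibbles from right:
  1000 = 8
  0111 = 7
  0011 = 3
  0011 = 3
Result: 8733



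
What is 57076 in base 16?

Using repeated division by 16 (digits 10–15 are A–F):
57076 ÷ 16 = 3567 remainder 4
3567 ÷ 16 = 222 remainder 15 (F)
222 ÷ 16 = 13 remainder 14 (E)
13 ÷ 16 = 0 remainder 13 (D)
Reading remainders bottom to top: DEF4



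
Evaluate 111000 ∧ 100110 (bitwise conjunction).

AND: 1 only when both bits are 1
  111000
& 100110
--------
  100000
Decimal: 56 & 38 = 32



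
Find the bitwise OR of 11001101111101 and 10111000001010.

OR: 1 when either bit is 1
  11001101111101
| 10111000001010
----------------
  11111101111111
Decimal: 13181 | 11786 = 16255



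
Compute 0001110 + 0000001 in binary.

Add column by column from the right: bit + bit + carry-in; write the sum mod 2, carry 1 when the sum is 2 or 3.
carry:  0000000
        0001110
+       0000001
---------------
       00001111
(the carry out of the leftmost column, 0, becomes the leading bit)
Decimal check:
  0001110 = 8 + 4 + 2 = 14
  0000001 = 1
  14 + 1 = 15, and 00001111 = 8 + 4 + 2 + 1 = 15 ✓



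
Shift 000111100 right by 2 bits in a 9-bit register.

Original: 000111100 (decimal 60)
Shift right by 2 positions
Drop the 2 low bits; fill with zeros on the left
Result: 000001111 (decimal 15)
Equivalent: 60 >> 2 = 60 ÷ 2^2 = 15



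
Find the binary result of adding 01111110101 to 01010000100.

Add column by column from the right: bit + bit + carry-in; write the sum mod 2, carry 1 when the sum is 2 or 3.
carry:  11100001000
        01111110101
+       01010000100
-------------------
       011001111001
(the carry out of the leftmost column, 0, becomes the leading bit)
Decimal check:
  01111110101 = 512 + 256 + 128 + 64 + 32 + 16 + 4 + 1 = 1013
  01010000100 = 512 + 128 + 4 = 644
  1013 + 644 = 1657, and 011001111001 = 1024 + 512 + 64 + 32 + 16 + 8 + 1 = 1657 ✓



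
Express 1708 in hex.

Using repeated division by 16 (digits 10–15 are A–F):
1708 ÷ 16 = 106 remainder 12 (C)
106 ÷ 16 = 6 remainder 10 (A)
6 ÷ 16 = 0 remainder 6
Reading remainders bottom to top: 6AC



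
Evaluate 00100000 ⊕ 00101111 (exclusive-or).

XOR: 1 when bits differ
  00100000
^ 00101111
----------
  00001111
Decimal: 32 ^ 47 = 15



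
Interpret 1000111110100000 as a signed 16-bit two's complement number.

Binary: 1000111110100000
Sign bit: 1 (negative)
Invert: 0111000001011111
Add 1:  0111000001100000
Magnitude: 0111000001100000 = 16384 + 8192 + 4096 + 64 + 32 = 28768
Value: -28768



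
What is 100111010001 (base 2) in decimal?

Sum of powers of 2 for each 1-bit:
2^0 + 2^4 + 2^6 + 2^7 + 2^8 + 2^11
= 1 + 16 + 64 + 128 + 256 + 2048
= 2513



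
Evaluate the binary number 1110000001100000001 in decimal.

Sum of powers of 2 for each 1-bit:
2^0 + 2^8 + 2^9 + 2^16 + 2^17 + 2^18
= 1 + 256 + 512 + 65536 + 131072 + 262144
= 459521



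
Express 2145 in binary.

Using repeated division by 2:
2145 ÷ 2 = 1072 remainder 1
1072 ÷ 2 = 536 remainder 0
536 ÷ 2 = 268 remainder 0
268 ÷ 2 = 134 remainder 0
134 ÷ 2 = 67 remainder 0
67 ÷ 2 = 33 remainder 1
33 ÷ 2 = 16 remainder 1
16 ÷ 2 = 8 remainder 0
8 ÷ 2 = 4 remainder 0
4 ÷ 2 = 2 remainder 0
2 ÷ 2 = 1 remainder 0
1 ÷ 2 = 0 remainder 1
Reading remainders bottom to top: 100001100001



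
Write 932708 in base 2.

Using repeated division by 2:
932708 ÷ 2 = 466354 remainder 0
466354 ÷ 2 = 233177 remainder 0
233177 ÷ 2 = 116588 remainder 1
116588 ÷ 2 = 58294 remainder 0
58294 ÷ 2 = 29147 remainder 0
29147 ÷ 2 = 14573 remainder 1
14573 ÷ 2 = 7286 remainder 1
7286 ÷ 2 = 3643 remainder 0
3643 ÷ 2 = 1821 remainder 1
1821 ÷ 2 = 910 remainder 1
910 ÷ 2 = 455 remainder 0
455 ÷ 2 = 227 remainder 1
227 ÷ 2 = 113 remainder 1
113 ÷ 2 = 56 remainder 1
56 ÷ 2 = 28 remainder 0
28 ÷ 2 = 14 remainder 0
14 ÷ 2 = 7 remainder 0
7 ÷ 2 = 3 remainder 1
3 ÷ 2 = 1 remainder 1
1 ÷ 2 = 0 remainder 1
Reading remainders bottom to top: 11100011101101100100



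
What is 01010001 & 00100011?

AND: 1 only when both bits are 1
  01010001
& 00100011
----------
  00000001
Decimal: 81 & 35 = 1



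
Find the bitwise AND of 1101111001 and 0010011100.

AND: 1 only when both bits are 1
  1101111001
& 0010011100
------------
  0000011000
Decimal: 889 & 156 = 24



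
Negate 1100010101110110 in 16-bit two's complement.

Original (sign bit 1, negative): 1100010101110110
Step 1 - Invert all bits: 0011101010001001
Step 2 - Add 1: 0011101010001010
Verification: 1100010101110110 + 0011101010001010 = 10000000000000000; discarding the end carry (carry out of the top bit) leaves the 16-bit value 0000000000000000, as required for x + (-x)



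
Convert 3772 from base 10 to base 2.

Using repeated division by 2:
3772 ÷ 2 = 1886 remainder 0
1886 ÷ 2 = 943 remainder 0
943 ÷ 2 = 471 remainder 1
471 ÷ 2 = 235 remainder 1
235 ÷ 2 = 117 remainder 1
117 ÷ 2 = 58 remainder 1
58 ÷ 2 = 29 remainder 0
29 ÷ 2 = 14 remainder 1
14 ÷ 2 = 7 remainder 0
7 ÷ 2 = 3 remainder 1
3 ÷ 2 = 1 remainder 1
1 ÷ 2 = 0 remainder 1
Reading remainders bottom to top: 111010111100



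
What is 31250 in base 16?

Using repeated division by 16 (digits 10–15 are A–F):
31250 ÷ 16 = 1953 remainder 2
1953 ÷ 16 = 122 remainder 1
122 ÷ 16 = 7 remainder 10 (A)
7 ÷ 16 = 0 remainder 7
Reading remainders bottom to top: 7A12



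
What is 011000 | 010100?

OR: 1 when either bit is 1
  011000
| 010100
--------
  011100
Decimal: 24 | 20 = 28



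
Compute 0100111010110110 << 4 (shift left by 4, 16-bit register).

Original: 0100111010110110 (decimal 20150)
Shift left by 4 positions
Append 4 zeros on the right and drop the 4 high bits that overflow the 16-bit width
Result: 1110101101100000 (decimal 60256)
Equivalent: 20150 << 4 = 20150 × 2^4 = 322400, truncated to 16 bits = 60256



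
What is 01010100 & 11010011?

AND: 1 only when both bits are 1
  01010100
& 11010011
----------
  01010000
Decimal: 84 & 211 = 80



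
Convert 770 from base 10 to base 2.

Using repeated division by 2:
770 ÷ 2 = 385 remainder 0
385 ÷ 2 = 192 remainder 1
192 ÷ 2 = 96 remainder 0
96 ÷ 2 = 48 remainder 0
48 ÷ 2 = 24 remainder 0
24 ÷ 2 = 12 remainder 0
12 ÷ 2 = 6 remainder 0
6 ÷ 2 = 3 remainder 0
3 ÷ 2 = 1 remainder 1
1 ÷ 2 = 0 remainder 1
Reading remainders bottom to top: 1100000010



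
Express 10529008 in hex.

Using repeated division by 16 (digits 10–15 are A–F):
10529008 ÷ 16 = 658063 remainder 0
658063 ÷ 16 = 41128 remainder 15 (F)
41128 ÷ 16 = 2570 remainder 8
2570 ÷ 16 = 160 remainder 10 (A)
160 ÷ 16 = 10 remainder 0
10 ÷ 16 = 0 remainder 10 (A)
Reading remainders bottom to top: A0A8F0



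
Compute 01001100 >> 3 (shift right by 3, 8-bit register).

Original: 01001100 (decimal 76)
Shift right by 3 positions
Drop the 3 low bits; fill with zeros on the left
Result: 00001001 (decimal 9)
Equivalent: 76 >> 3 = 76 ÷ 2^3 = 9



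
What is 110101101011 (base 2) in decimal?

Sum of powers of 2 for each 1-bit:
2^0 + 2^1 + 2^3 + 2^5 + 2^6 + 2^8 + 2^10 + 2^11
= 1 + 2 + 8 + 32 + 64 + 256 + 1024 + 2048
= 3435



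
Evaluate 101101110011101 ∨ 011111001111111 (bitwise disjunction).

OR: 1 when either bit is 1
  101101110011101
| 011111001111111
-----------------
  111111111111111
Decimal: 23453 | 15999 = 32767



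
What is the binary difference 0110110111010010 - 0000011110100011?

Method 1 - Direct subtraction (column by column from the right: bit − bit − borrow-in; if negative, add 2 and borrow 1 from the next column):
borrow: 0000110001011110
        0110110111010010
-       0000011110100011
------------------------
        0110011000101111

Method 2 - Add two's complement:
Two's complement of 0000011110100011: invert → 1111100001011100, add 1 → 1111100001011101
  0110110111010010
+ 1111100001011101
------------------
 10110011000101111  (end carry out of the top bit = 1)
Discarding the end carry: 0110011000101111
Decimal check:
  0110110111010010 = 16384 + 8192 + 2048 + 1024 + 256 + 128 + 64 + 16 + 2 = 28114
  0000011110100011 = 1024 + 512 + 256 + 128 + 32 + 2 + 1 = 1955
  28114 - 1955 = 26159, and 0110011000101111 = 16384 + 8192 + 1024 + 512 + 32 + 8 + 4 + 2 + 1 = 26159 ✓



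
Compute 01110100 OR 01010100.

OR: 1 when either bit is 1
  01110100
| 01010100
----------
  01110100
Decimal: 116 | 84 = 116



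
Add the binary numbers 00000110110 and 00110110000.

Add column by column from the right: bit + bit + carry-in; write the sum mod 2, carry 1 when the sum is 2 or 3.
carry:  00001100000
        00000110110
+       00110110000
-------------------
       000111100110
(the carry out of the leftmost column, 0, becomes the leading bit)
Decimal check:
  00000110110 = 32 + 16 + 4 + 2 = 54
  00110110000 = 256 + 128 + 32 + 16 = 432
  54 + 432 = 486, and 000111100110 = 256 + 128 + 64 + 32 + 4 + 2 = 486 ✓



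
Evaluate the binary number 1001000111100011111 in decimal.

Sum of powers of 2 for each 1-bit:
2^0 + 2^1 + 2^2 + 2^3 + 2^4 + 2^8 + 2^9 + 2^10 + 2^11 + 2^15 + 2^18
= 1 + 2 + 4 + 8 + 16 + 256 + 512 + 1024 + 2048 + 32768 + 262144
= 298783



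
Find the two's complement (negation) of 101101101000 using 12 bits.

Original (sign bit 1, negative): 101101101000
Step 1 - Invert all bits: 010010010111
Step 2 - Add 1: 010010011000
Verification: 101101101000 + 010010011000 = 1000000000000; discarding the end carry (carry out of the top bit) leaves the 12-bit value 000000000000, as required for x + (-x)



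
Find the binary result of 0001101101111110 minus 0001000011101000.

Method 1 - Direct subtraction (column by column from the right: bit − bit − borrow-in; if negative, add 2 and borrow 1 from the next column):
borrow: 0000000100000000
        0001101101111110
-       0001000011101000
------------------------
        0000101010010110

Method 2 - Add two's complement:
Two's complement of 0001000011101000: invert → 1110111100010111, add 1 → 1110111100011000
  0001101101111110
+ 1110111100011000
------------------
 10000101010010110  (end carry out of the top bit = 1)
Discarding the end carry: 0000101010010110
Decimal check:
  0001101101111110 = 4096 + 2048 + 512 + 256 + 64 + 32 + 16 + 8 + 4 + 2 = 7038
  0001000011101000 = 4096 + 128 + 64 + 32 + 8 = 4328
  7038 - 4328 = 2710, and 0000101010010110 = 2048 + 512 + 128 + 16 + 4 + 2 = 2710 ✓



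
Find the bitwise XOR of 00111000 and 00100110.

XOR: 1 when bits differ
  00111000
^ 00100110
----------
  00011110
Decimal: 56 ^ 38 = 30



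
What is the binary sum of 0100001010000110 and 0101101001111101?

Add column by column from the right: bit + bit + carry-in; write the sum mod 2, carry 1 when the sum is 2 or 3.
carry:  1000010111111000
        0100001010000110
+       0101101001111101
------------------------
       01001110100000011
(the carry out of the leftmost column, 0, becomes the leading bit)
Decimal check:
  0100001010000110 = 16384 + 512 + 128 + 4 + 2 = 17030
  0101101001111101 = 16384 + 4096 + 2048 + 512 + 64 + 32 + 16 + 8 + 4 + 1 = 23165
  17030 + 23165 = 40195, and 01001110100000011 = 32768 + 4096 + 2048 + 1024 + 256 + 2 + 1 = 40195 ✓



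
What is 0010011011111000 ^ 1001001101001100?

XOR: 1 when bits differ
  0010011011111000
^ 1001001101001100
------------------
  1011010110110100
Decimal: 9976 ^ 37708 = 46516



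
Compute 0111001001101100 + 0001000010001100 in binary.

Add column by column from the right: bit + bit + carry-in; write the sum mod 2, carry 1 when the sum is 2 or 3.
carry:  1110000000011000
        0111001001101100
+       0001000010001100
------------------------
       01000001011111000
(the carry out of the leftmost column, 0, becomes the leading bit)
Decimal check:
  0111001001101100 = 16384 + 8192 + 4096 + 512 + 64 + 32 + 8 + 4 = 29292
  0001000010001100 = 4096 + 128 + 8 + 4 = 4236
  29292 + 4236 = 33528, and 01000001011111000 = 32768 + 512 + 128 + 64 + 32 + 16 + 8 = 33528 ✓



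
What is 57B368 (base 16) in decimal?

Expand by place value (powers of 16):
Digit values: B = 11
57B368 = 5 × 16^5 + 7 × 16^4 + 11 × 16^3 + 3 × 16^2 + 6 × 16^1 + 8 × 16^0
= 5 × 1048576 + 7 × 65536 + 11 × 4096 + 3 × 256 + 6 × 16 + 8 × 1
= 5242880 + 458752 + 45056 + 768 + 96 + 8
= 5747560



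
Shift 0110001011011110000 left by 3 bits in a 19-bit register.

Original: 0110001011011110000 (decimal 202480)
Shift left by 3 positions
Append 3 zeros on the right and drop the 3 high bits that overflow the 19-bit width
Result: 0001011011110000000 (decimal 46976)
Equivalent: 202480 << 3 = 202480 × 2^3 = 1619840, truncated to 19 bits = 46976



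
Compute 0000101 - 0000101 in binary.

Method 1 - Direct subtraction (column by column from the right: bit − bit − borrow-in; if negative, add 2 and borrow 1 from the next column):
borrow: 0000000
        0000101
-       0000101
---------------
        0000000

Method 2 - Add two's complement:
Two's complement of 0000101: invert → 1111010, add 1 → 1111011
  0000101
+ 1111011
---------
 10000000  (end carry out of the top bit = 1)
Discarding the end carry: 0000000
Decimal check:
  0000101 = 4 + 1 = 5
  0000101 = 4 + 1 = 5
  5 - 5 = 0, and 0000000 = 0 ✓



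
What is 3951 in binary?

Using repeated division by 2:
3951 ÷ 2 = 1975 remainder 1
1975 ÷ 2 = 987 remainder 1
987 ÷ 2 = 493 remainder 1
493 ÷ 2 = 246 remainder 1
246 ÷ 2 = 123 remainder 0
123 ÷ 2 = 61 remainder 1
61 ÷ 2 = 30 remainder 1
30 ÷ 2 = 15 remainder 0
15 ÷ 2 = 7 remainder 1
7 ÷ 2 = 3 remainder 1
3 ÷ 2 = 1 remainder 1
1 ÷ 2 = 0 remainder 1
Reading remainders bottom to top: 111101101111



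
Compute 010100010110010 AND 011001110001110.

AND: 1 only when both bits are 1
  010100010110010
& 011001110001110
-----------------
  010000010000010
Decimal: 10418 & 13198 = 8322



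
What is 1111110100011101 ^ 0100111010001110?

XOR: 1 when bits differ
  1111110100011101
^ 0100111010001110
------------------
  1011001110010011
Decimal: 64797 ^ 20110 = 45971



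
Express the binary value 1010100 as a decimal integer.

Sum of powers of 2 for each 1-bit:
2^2 + 2^4 + 2^6
= 4 + 16 + 64
= 84



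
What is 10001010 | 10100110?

OR: 1 when either bit is 1
  10001010
| 10100110
----------
  10101110
Decimal: 138 | 166 = 174



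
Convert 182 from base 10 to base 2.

Using repeated division by 2:
182 ÷ 2 = 91 remainder 0
91 ÷ 2 = 45 remainder 1
45 ÷ 2 = 22 remainder 1
22 ÷ 2 = 11 remainder 0
11 ÷ 2 = 5 remainder 1
5 ÷ 2 = 2 remainder 1
2 ÷ 2 = 1 remainder 0
1 ÷ 2 = 0 remainder 1
Reading remainders bottom to top: 10110110



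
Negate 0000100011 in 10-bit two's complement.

Original: 0000100011
Step 1 - Invert all bits: 1111011100
Step 2 - Add 1: 1111011101
Verification: 0000100011 + 1111011101 = 10000000000; discarding the end carry (carry out of the top bit) leaves the 10-bit value 0000000000, as required for x + (-x)



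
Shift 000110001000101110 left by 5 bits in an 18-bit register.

Original: 000110001000101110 (decimal 25134)
Shift left by 5 positions
Append 5 zeros on the right and drop the 5 high bits that overflow the 18-bit width
Result: 000100010111000000 (decimal 17856)
Equivalent: 25134 << 5 = 25134 × 2^5 = 804288, truncated to 18 bits = 17856



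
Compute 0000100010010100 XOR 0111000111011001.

XOR: 1 when bits differ
  0000100010010100
^ 0111000111011001
------------------
  0111100101001101
Decimal: 2196 ^ 29145 = 31053



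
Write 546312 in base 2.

Using repeated division by 2:
546312 ÷ 2 = 273156 remainder 0
273156 ÷ 2 = 136578 remainder 0
136578 ÷ 2 = 68289 remainder 0
68289 ÷ 2 = 34144 remainder 1
34144 ÷ 2 = 17072 remainder 0
17072 ÷ 2 = 8536 remainder 0
8536 ÷ 2 = 4268 remainder 0
4268 ÷ 2 = 2134 remainder 0
2134 ÷ 2 = 1067 remainder 0
1067 ÷ 2 = 533 remainder 1
533 ÷ 2 = 266 remainder 1
266 ÷ 2 = 133 remainder 0
133 ÷ 2 = 66 remainder 1
66 ÷ 2 = 33 remainder 0
33 ÷ 2 = 16 remainder 1
16 ÷ 2 = 8 remainder 0
8 ÷ 2 = 4 remainder 0
4 ÷ 2 = 2 remainder 0
2 ÷ 2 = 1 remainder 0
1 ÷ 2 = 0 remainder 1
Reading remainders bottom to top: 10000101011000001000



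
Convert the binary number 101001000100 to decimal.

Sum of powers of 2 for each 1-bit:
2^2 + 2^6 + 2^9 + 2^11
= 4 + 64 + 512 + 2048
= 2628



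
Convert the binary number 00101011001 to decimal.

Sum of powers of 2 for each 1-bit:
2^0 + 2^3 + 2^4 + 2^6 + 2^8
= 1 + 8 + 16 + 64 + 256
= 345



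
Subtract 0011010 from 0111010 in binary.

Method 1 - Direct subtraction (column by column from the right: bit − bit − borrow-in; if negative, add 2 and borrow 1 from the next column):
borrow: 0000000
        0111010
-       0011010
---------------
        0100000

Method 2 - Add two's complement:
Two's complement of 0011010: invert → 1100101, add 1 → 1100110
  0111010
+ 1100110
---------
 10100000  (end carry out of the top bit = 1)
Discarding the end carry: 0100000
Decimal check:
  0111010 = 32 + 16 + 8 + 2 = 58
  0011010 = 16 + 8 + 2 = 26
  58 - 26 = 32, and 0100000 = 32 ✓



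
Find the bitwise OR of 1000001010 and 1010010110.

OR: 1 when either bit is 1
  1000001010
| 1010010110
------------
  1010011110
Decimal: 522 | 662 = 670



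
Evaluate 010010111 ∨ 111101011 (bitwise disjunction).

OR: 1 when either bit is 1
  010010111
| 111101011
-----------
  111111111
Decimal: 151 | 491 = 511



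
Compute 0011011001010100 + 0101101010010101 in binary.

Add column by column from the right: bit + bit + carry-in; write the sum mod 2, carry 1 when the sum is 2 or 3.
carry:  1111110000101000
        0011011001010100
+       0101101010010101
------------------------
       01001000011101001
(the carry out of the leftmost column, 0, becomes the leading bit)
Decimal check:
  0011011001010100 = 8192 + 4096 + 1024 + 512 + 64 + 16 + 4 = 13908
  0101101010010101 = 16384 + 4096 + 2048 + 512 + 128 + 16 + 4 + 1 = 23189
  13908 + 23189 = 37097, and 01001000011101001 = 32768 + 4096 + 128 + 64 + 32 + 8 + 1 = 37097 ✓



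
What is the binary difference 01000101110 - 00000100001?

Method 1 - Direct subtraction (column by column from the right: bit − bit − borrow-in; if negative, add 2 and borrow 1 from the next column):
borrow: 00000000010
        01000101110
-       00000100001
-------------------
        01000001101

Method 2 - Add two's complement:
Two's complement of 00000100001: invert → 11111011110, add 1 → 11111011111
  01000101110
+ 11111011111
-------------
 101000001101  (end carry out of the top bit = 1)
Discarding the end carry: 01000001101
Decimal check:
  01000101110 = 512 + 32 + 8 + 4 + 2 = 558
  00000100001 = 32 + 1 = 33
  558 - 33 = 525, and 01000001101 = 512 + 8 + 4 + 1 = 525 ✓



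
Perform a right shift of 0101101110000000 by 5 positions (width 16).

Original: 0101101110000000 (decimal 23424)
Shift right by 5 positions
Drop the 5 low bits; fill with zeros on the left
Result: 0000001011011100 (decimal 732)
Equivalent: 23424 >> 5 = 23424 ÷ 2^5 = 732



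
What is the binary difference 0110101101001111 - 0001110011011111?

Method 1 - Direct subtraction (column by column from the right: bit − bit − borrow-in; if negative, add 2 and borrow 1 from the next column):
borrow: 0011100111100000
        0110101101001111
-       0001110011011111
------------------------
        0100111001110000

Method 2 - Add two's complement:
Two's complement of 0001110011011111: invert → 1110001100100000, add 1 → 1110001100100001
  0110101101001111
+ 1110001100100001
------------------
 10100111001110000  (end carry out of the top bit = 1)
Discarding the end carry: 0100111001110000
Decimal check:
  0110101101001111 = 16384 + 8192 + 2048 + 512 + 256 + 64 + 8 + 4 + 2 + 1 = 27471
  0001110011011111 = 4096 + 2048 + 1024 + 128 + 64 + 16 + 8 + 4 + 2 + 1 = 7391
  27471 - 7391 = 20080, and 0100111001110000 = 16384 + 2048 + 1024 + 512 + 64 + 32 + 16 = 20080 ✓



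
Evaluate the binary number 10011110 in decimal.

Sum of powers of 2 for each 1-bit:
2^1 + 2^2 + 2^3 + 2^4 + 2^7
= 2 + 4 + 8 + 16 + 128
= 158



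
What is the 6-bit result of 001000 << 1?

Original: 001000 (decimal 8)
Shift left by 1 position
Append 1 zero on the right
Result: 010000 (decimal 16)
Equivalent: 8 << 1 = 8 × 2^1 = 16



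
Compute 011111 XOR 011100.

XOR: 1 when bits differ
  011111
^ 011100
--------
  000011
Decimal: 31 ^ 28 = 3



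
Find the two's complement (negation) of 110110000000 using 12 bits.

Original (sign bit 1, negative): 110110000000
Step 1 - Invert all bits: 001001111111
Step 2 - Add 1: 001010000000
Verification: 110110000000 + 001010000000 = 1000000000000; discarding the end carry (carry out of the top bit) leaves the 12-bit value 000000000000, as required for x + (-x)



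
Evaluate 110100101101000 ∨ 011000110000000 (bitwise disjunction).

OR: 1 when either bit is 1
  110100101101000
| 011000110000000
-----------------
  111100111101000
Decimal: 26984 | 12672 = 31208



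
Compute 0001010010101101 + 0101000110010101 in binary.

Add column by column from the right: bit + bit + carry-in; write the sum mod 2, carry 1 when the sum is 2 or 3.
carry:  0010001101111010
        0001010010101101
+       0101000110010101
------------------------
       00110011001000010
(the carry out of the leftmost column, 0, becomes the leading bit)
Decimal check:
  0001010010101101 = 4096 + 1024 + 128 + 32 + 8 + 4 + 1 = 5293
  0101000110010101 = 16384 + 4096 + 256 + 128 + 16 + 4 + 1 = 20885
  5293 + 20885 = 26178, and 00110011001000010 = 16384 + 8192 + 1024 + 512 + 64 + 2 = 26178 ✓



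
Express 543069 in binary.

Using repeated division by 2:
543069 ÷ 2 = 271534 remainder 1
271534 ÷ 2 = 135767 remainder 0
135767 ÷ 2 = 67883 remainder 1
67883 ÷ 2 = 33941 remainder 1
33941 ÷ 2 = 16970 remainder 1
16970 ÷ 2 = 8485 remainder 0
8485 ÷ 2 = 4242 remainder 1
4242 ÷ 2 = 2121 remainder 0
2121 ÷ 2 = 1060 remainder 1
1060 ÷ 2 = 530 remainder 0
530 ÷ 2 = 265 remainder 0
265 ÷ 2 = 132 remainder 1
132 ÷ 2 = 66 remainder 0
66 ÷ 2 = 33 remainder 0
33 ÷ 2 = 16 remainder 1
16 ÷ 2 = 8 remainder 0
8 ÷ 2 = 4 remainder 0
4 ÷ 2 = 2 remainder 0
2 ÷ 2 = 1 remainder 0
1 ÷ 2 = 0 remainder 1
Reading remainders bottom to top: 10000100100101011101



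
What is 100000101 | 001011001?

OR: 1 when either bit is 1
  100000101
| 001011001
-----------
  101011101
Decimal: 261 | 89 = 349



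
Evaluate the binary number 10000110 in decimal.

Sum of powers of 2 for each 1-bit:
2^1 + 2^2 + 2^7
= 2 + 4 + 128
= 134



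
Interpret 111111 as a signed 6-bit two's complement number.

Binary: 111111
Sign bit: 1 (negative)
Invert: 000000
Add 1:  000001
Magnitude: 000001 = 1
Value: -1



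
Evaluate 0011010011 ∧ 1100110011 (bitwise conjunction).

AND: 1 only when both bits are 1
  0011010011
& 1100110011
------------
  0000010011
Decimal: 211 & 819 = 19



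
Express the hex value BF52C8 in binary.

Convert each hex digit to 4 bits:
  B = 1011
  F = 1111
  5 = 0101
  2 = 0010
  C = 1100
  8 = 1000
Concatenate: 101111110101001011001000



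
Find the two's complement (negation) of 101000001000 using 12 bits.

Original (sign bit 1, negative): 101000001000
Step 1 - Invert all bits: 010111110111
Step 2 - Add 1: 010111111000
Verification: 101000001000 + 010111111000 = 1000000000000; discarding the end carry (carry out of the top bit) leaves the 12-bit value 000000000000, as required for x + (-x)



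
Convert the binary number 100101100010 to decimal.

Sum of powers of 2 for each 1-bit:
2^1 + 2^5 + 2^6 + 2^8 + 2^11
= 2 + 32 + 64 + 256 + 2048
= 2402



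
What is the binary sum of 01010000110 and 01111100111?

Add column by column from the right: bit + bit + carry-in; write the sum mod 2, carry 1 when the sum is 2 or 3.
carry:  11100001100
        01010000110
+       01111100111
-------------------
       011001101101
(the carry out of the leftmost column, 0, becomes the leading bit)
Decimal check:
  01010000110 = 512 + 128 + 4 + 2 = 646
  01111100111 = 512 + 256 + 128 + 64 + 32 + 4 + 2 + 1 = 999
  646 + 999 = 1645, and 011001101101 = 1024 + 512 + 64 + 32 + 8 + 4 + 1 = 1645 ✓



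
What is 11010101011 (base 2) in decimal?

Sum of powers of 2 for each 1-bit:
2^0 + 2^1 + 2^3 + 2^5 + 2^7 + 2^9 + 2^10
= 1 + 2 + 8 + 32 + 128 + 512 + 1024
= 1707



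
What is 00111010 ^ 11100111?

XOR: 1 when bits differ
  00111010
^ 11100111
----------
  11011101
Decimal: 58 ^ 231 = 221



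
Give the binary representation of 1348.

Using repeated division by 2:
1348 ÷ 2 = 674 remainder 0
674 ÷ 2 = 337 remainder 0
337 ÷ 2 = 168 remainder 1
168 ÷ 2 = 84 remainder 0
84 ÷ 2 = 42 remainder 0
42 ÷ 2 = 21 remainder 0
21 ÷ 2 = 10 remainder 1
10 ÷ 2 = 5 remainder 0
5 ÷ 2 = 2 remainder 1
2 ÷ 2 = 1 remainder 0
1 ÷ 2 = 0 remainder 1
Reading remainders bottom to top: 10101000100



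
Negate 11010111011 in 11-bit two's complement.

Original (sign bit 1, negative): 11010111011
Step 1 - Invert all bits: 00101000100
Step 2 - Add 1: 00101000101
Verification: 11010111011 + 00101000101 = 100000000000; discarding the end carry (carry out of the top bit) leaves the 11-bit value 00000000000, as required for x + (-x)



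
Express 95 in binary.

Using repeated division by 2:
95 ÷ 2 = 47 remainder 1
47 ÷ 2 = 23 remainder 1
23 ÷ 2 = 11 remainder 1
11 ÷ 2 = 5 remainder 1
5 ÷ 2 = 2 remainder 1
2 ÷ 2 = 1 remainder 0
1 ÷ 2 = 0 remainder 1
Reading remainders bottom to top: 1011111



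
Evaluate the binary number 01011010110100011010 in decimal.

Sum of powers of 2 for each 1-bit:
2^1 + 2^3 + 2^4 + 2^8 + 2^10 + 2^11 + 2^13 + 2^15 + 2^16 + 2^18
= 2 + 8 + 16 + 256 + 1024 + 2048 + 8192 + 32768 + 65536 + 262144
= 371994



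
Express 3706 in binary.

Using repeated division by 2:
3706 ÷ 2 = 1853 remainder 0
1853 ÷ 2 = 926 remainder 1
926 ÷ 2 = 463 remainder 0
463 ÷ 2 = 231 remainder 1
231 ÷ 2 = 115 remainder 1
115 ÷ 2 = 57 remainder 1
57 ÷ 2 = 28 remainder 1
28 ÷ 2 = 14 remainder 0
14 ÷ 2 = 7 remainder 0
7 ÷ 2 = 3 remainder 1
3 ÷ 2 = 1 remainder 1
1 ÷ 2 = 0 remainder 1
Reading remainders bottom to top: 111001111010



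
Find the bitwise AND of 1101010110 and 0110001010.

AND: 1 only when both bits are 1
  1101010110
& 0110001010
------------
  0100000010
Decimal: 854 & 394 = 258



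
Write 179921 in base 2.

Using repeated division by 2:
179921 ÷ 2 = 89960 remainder 1
89960 ÷ 2 = 44980 remainder 0
44980 ÷ 2 = 22490 remainder 0
22490 ÷ 2 = 11245 remainder 0
11245 ÷ 2 = 5622 remainder 1
5622 ÷ 2 = 2811 remainder 0
2811 ÷ 2 = 1405 remainder 1
1405 ÷ 2 = 702 remainder 1
702 ÷ 2 = 351 remainder 0
351 ÷ 2 = 175 remainder 1
175 ÷ 2 = 87 remainder 1
87 ÷ 2 = 43 remainder 1
43 ÷ 2 = 21 remainder 1
21 ÷ 2 = 10 remainder 1
10 ÷ 2 = 5 remainder 0
5 ÷ 2 = 2 remainder 1
2 ÷ 2 = 1 remainder 0
1 ÷ 2 = 0 remainder 1
Reading remainders bottom to top: 101011111011010001



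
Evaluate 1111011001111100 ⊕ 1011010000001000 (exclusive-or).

XOR: 1 when bits differ
  1111011001111100
^ 1011010000001000
------------------
  0100001001110100
Decimal: 63100 ^ 46088 = 17012



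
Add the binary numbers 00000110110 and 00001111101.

Add column by column from the right: bit + bit + carry-in; write the sum mod 2, carry 1 when the sum is 2 or 3.
carry:  00011111000
        00000110110
+       00001111101
-------------------
       000010110011
(the carry out of the leftmost column, 0, becomes the leading bit)
Decimal check:
  00000110110 = 32 + 16 + 4 + 2 = 54
  00001111101 = 64 + 32 + 16 + 8 + 4 + 1 = 125
  54 + 125 = 179, and 000010110011 = 128 + 32 + 16 + 2 + 1 = 179 ✓



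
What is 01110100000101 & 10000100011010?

AND: 1 only when both bits are 1
  01110100000101
& 10000100011010
----------------
  00000100000000
Decimal: 7429 & 8474 = 256



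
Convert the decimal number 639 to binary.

Using repeated division by 2:
639 ÷ 2 = 319 remainder 1
319 ÷ 2 = 159 remainder 1
159 ÷ 2 = 79 remainder 1
79 ÷ 2 = 39 remainder 1
39 ÷ 2 = 19 remainder 1
19 ÷ 2 = 9 remainder 1
9 ÷ 2 = 4 remainder 1
4 ÷ 2 = 2 remainder 0
2 ÷ 2 = 1 remainder 0
1 ÷ 2 = 0 remainder 1
Reading remainders bottom to top: 1001111111



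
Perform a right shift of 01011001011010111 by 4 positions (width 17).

Original: 01011001011010111 (decimal 45783)
Shift right by 4 positions
Drop the 4 low bits; fill with zeros on the left
Result: 00000101100101101 (decimal 2861)
Equivalent: 45783 >> 4 = 45783 ÷ 2^4 = 2861



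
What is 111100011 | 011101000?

OR: 1 when either bit is 1
  111100011
| 011101000
-----------
  111101011
Decimal: 483 | 232 = 491



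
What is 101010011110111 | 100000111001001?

OR: 1 when either bit is 1
  101010011110111
| 100000111001001
-----------------
  101010111111111
Decimal: 21751 | 16841 = 22015



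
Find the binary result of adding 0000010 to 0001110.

Add column by column from the right: bit + bit + carry-in; write the sum mod 2, carry 1 when the sum is 2 or 3.
carry:  0011100
        0000010
+       0001110
---------------
       00010000
(the carry out of the leftmost column, 0, becomes the leading bit)
Decimal check:
  0000010 = 2
  0001110 = 8 + 4 + 2 = 14
  2 + 14 = 16, and 00010000 = 16 ✓



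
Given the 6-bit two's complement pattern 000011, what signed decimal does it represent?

Binary: 000011
Sign bit: 0 (non-negative)
Read directly as an unsigned value:
000011 = 2 + 1 = 3
Value: 3



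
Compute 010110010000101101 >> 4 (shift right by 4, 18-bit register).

Original: 010110010000101101 (decimal 91181)
Shift right by 4 positions
Drop the 4 low bits; fill with zeros on the left
Result: 000001011001000010 (decimal 5698)
Equivalent: 91181 >> 4 = 91181 ÷ 2^4 = 5698



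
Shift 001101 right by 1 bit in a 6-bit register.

Original: 001101 (decimal 13)
Shift right by 1 position
Drop the 1 low bit; fill with zero on the left
Result: 000110 (decimal 6)
Equivalent: 13 >> 1 = 13 ÷ 2^1 = 6



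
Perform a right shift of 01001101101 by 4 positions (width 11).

Original: 01001101101 (decimal 621)
Shift right by 4 positions
Drop the 4 low bits; fill with zeros on the left
Result: 00000100110 (decimal 38)
Equivalent: 621 >> 4 = 621 ÷ 2^4 = 38



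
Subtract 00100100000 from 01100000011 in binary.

Method 1 - Direct subtraction (column by column from the right: bit − bit − borrow-in; if negative, add 2 and borrow 1 from the next column):
borrow: 01111000000
        01100000011
-       00100100000
-------------------
        00111100011

Method 2 - Add two's complement:
Two's complement of 00100100000: invert → 11011011111, add 1 → 11011100000
  01100000011
+ 11011100000
-------------
 100111100011  (end carry out of the top bit = 1)
Discarding the end carry: 00111100011
Decimal check:
  01100000011 = 512 + 256 + 2 + 1 = 771
  00100100000 = 256 + 32 = 288
  771 - 288 = 483, and 00111100011 = 256 + 128 + 64 + 32 + 2 + 1 = 483 ✓



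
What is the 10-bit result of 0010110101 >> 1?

Original: 0010110101 (decimal 181)
Shift right by 1 position
Drop the 1 low bit; fill with zero on the left
Result: 0001011010 (decimal 90)
Equivalent: 181 >> 1 = 181 ÷ 2^1 = 90



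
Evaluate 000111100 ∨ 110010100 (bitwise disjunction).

OR: 1 when either bit is 1
  000111100
| 110010100
-----------
  110111100
Decimal: 60 | 404 = 444



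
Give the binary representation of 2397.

Using repeated division by 2:
2397 ÷ 2 = 1198 remainder 1
1198 ÷ 2 = 599 remainder 0
599 ÷ 2 = 299 remainder 1
299 ÷ 2 = 149 remainder 1
149 ÷ 2 = 74 remainder 1
74 ÷ 2 = 37 remainder 0
37 ÷ 2 = 18 remainder 1
18 ÷ 2 = 9 remainder 0
9 ÷ 2 = 4 remainder 1
4 ÷ 2 = 2 remainder 0
2 ÷ 2 = 1 remainder 0
1 ÷ 2 = 0 remainder 1
Reading remainders bottom to top: 100101011101



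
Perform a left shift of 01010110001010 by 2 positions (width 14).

Original: 01010110001010 (decimal 5514)
Shift left by 2 positions
Append 2 zeros on the right and drop the 2 high bits that overflow the 14-bit width
Result: 01011000101000 (decimal 5672)
Equivalent: 5514 << 2 = 5514 × 2^2 = 22056, truncated to 14 bits = 5672



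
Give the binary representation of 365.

Using repeated division by 2:
365 ÷ 2 = 182 remainder 1
182 ÷ 2 = 91 remainder 0
91 ÷ 2 = 45 remainder 1
45 ÷ 2 = 22 remainder 1
22 ÷ 2 = 11 remainder 0
11 ÷ 2 = 5 remainder 1
5 ÷ 2 = 2 remainder 1
2 ÷ 2 = 1 remainder 0
1 ÷ 2 = 0 remainder 1
Reading remainders bottom to top: 101101101



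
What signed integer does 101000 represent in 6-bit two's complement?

Binary: 101000
Sign bit: 1 (negative)
Invert: 010111
Add 1:  011000
Magnitude: 011000 = 16 + 8 = 24
Value: -24



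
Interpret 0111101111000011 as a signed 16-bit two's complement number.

Binary: 0111101111000011
Sign bit: 0 (non-negative)
Read directly as an unsigned value:
0111101111000011 = 16384 + 8192 + 4096 + 2048 + 512 + 256 + 128 + 64 + 2 + 1 = 31683
Value: 31683



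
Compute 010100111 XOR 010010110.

XOR: 1 when bits differ
  010100111
^ 010010110
-----------
  000110001
Decimal: 167 ^ 150 = 49



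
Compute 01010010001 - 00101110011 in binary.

Method 1 - Direct subtraction (column by column from the right: bit − bit − borrow-in; if negative, add 2 and borrow 1 from the next column):
borrow: 01011111100
        01010010001
-       00101110011
-------------------
        00100011110

Method 2 - Add two's complement:
Two's complement of 00101110011: invert → 11010001100, add 1 → 11010001101
  01010010001
+ 11010001101
-------------
 100100011110  (end carry out of the top bit = 1)
Discarding the end carry: 00100011110
Decimal check:
  01010010001 = 512 + 128 + 16 + 1 = 657
  00101110011 = 256 + 64 + 32 + 16 + 2 + 1 = 371
  657 - 371 = 286, and 00100011110 = 256 + 16 + 8 + 4 + 2 = 286 ✓



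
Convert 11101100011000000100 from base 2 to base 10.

Sum of powers of 2 for each 1-bit:
2^2 + 2^9 + 2^10 + 2^14 + 2^15 + 2^17 + 2^18 + 2^19
= 4 + 512 + 1024 + 16384 + 32768 + 131072 + 262144 + 524288
= 968196



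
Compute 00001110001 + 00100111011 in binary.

Add column by column from the right: bit + bit + carry-in; write the sum mod 2, carry 1 when the sum is 2 or 3.
carry:  00011100110
        00001110001
+       00100111011
-------------------
       000110101100
(the carry out of the leftmost column, 0, becomes the leading bit)
Decimal check:
  00001110001 = 64 + 32 + 16 + 1 = 113
  00100111011 = 256 + 32 + 16 + 8 + 2 + 1 = 315
  113 + 315 = 428, and 000110101100 = 256 + 128 + 32 + 8 + 4 = 428 ✓

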